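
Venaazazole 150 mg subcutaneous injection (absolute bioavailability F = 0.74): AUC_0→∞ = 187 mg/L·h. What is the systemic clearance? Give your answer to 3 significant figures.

CL = F × Dose / AUC_0→∞
   = 0.74 × 150 / 187 = 0.593583 L/h

CL = 0.594 L/h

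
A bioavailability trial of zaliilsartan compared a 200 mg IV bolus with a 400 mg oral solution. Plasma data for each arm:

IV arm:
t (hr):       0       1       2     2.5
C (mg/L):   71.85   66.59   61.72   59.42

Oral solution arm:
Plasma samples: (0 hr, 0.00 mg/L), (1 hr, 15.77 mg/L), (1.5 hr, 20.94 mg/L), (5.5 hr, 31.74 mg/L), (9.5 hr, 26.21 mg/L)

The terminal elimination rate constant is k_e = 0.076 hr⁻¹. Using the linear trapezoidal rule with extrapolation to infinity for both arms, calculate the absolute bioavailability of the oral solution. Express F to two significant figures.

F = 0.31

Trapezoidal AUC_0→2.5 (IV):
  [0→1]: (71.85+66.59)/2 × 1 = 69.22
  [1→2]: (66.59+61.72)/2 × 1 = 64.155
  [2→2.5]: (61.72+59.42)/2 × 0.5 = 30.285
  Sum = 163.66 mg/L·hr
IV tail: 59.42/0.076 = 781.842; AUC_iv,0→∞ = 163.66 + 781.842 = 945.502 mg/L·hr
Trapezoidal AUC_0→9.5 (oral solution):
  [0→1]: (0.00+15.77)/2 × 1 = 7.885
  [1→1.5]: (15.77+20.94)/2 × 0.5 = 9.1775
  [1.5→5.5]: (20.94+31.74)/2 × 4 = 105.36
  [5.5→9.5]: (31.74+26.21)/2 × 4 = 115.9
  Sum = 238.3225 mg/L·hr
oral solution tail: 26.21/0.076 = 344.868; AUC_ev,0→∞ = 238.3225 + 344.868 = 583.1905 mg/L·hr
F = (AUC_ev/D_ev)/(AUC_iv/D_iv) = (583.1905/400)/(945.502/200) = 1.45798/4.72751 = 0.3084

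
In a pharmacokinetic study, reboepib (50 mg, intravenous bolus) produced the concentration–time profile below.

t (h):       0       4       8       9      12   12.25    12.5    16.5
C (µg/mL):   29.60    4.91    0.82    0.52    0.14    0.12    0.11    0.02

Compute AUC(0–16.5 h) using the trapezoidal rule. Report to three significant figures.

AUC = 82.5 µg/mL·h

Trapezoidal AUC_0→16.5:
  [0→4]: (29.60+4.91)/2 × 4 = 69.02
  [4→8]: (4.91+0.82)/2 × 4 = 11.46
  [8→9]: (0.82+0.52)/2 × 1 = 0.67
  [9→12]: (0.52+0.14)/2 × 3 = 0.99
  [12→12.25]: (0.14+0.12)/2 × 0.25 = 0.0325
  [12.25→12.5]: (0.12+0.11)/2 × 0.25 = 0.02875
  [12.5→16.5]: (0.11+0.02)/2 × 4 = 0.26
  Sum = 82.46125 µg/mL·h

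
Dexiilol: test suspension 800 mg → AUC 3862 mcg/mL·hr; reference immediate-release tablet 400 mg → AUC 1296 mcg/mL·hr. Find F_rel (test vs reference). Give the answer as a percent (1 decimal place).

F_rel = 149.0%

F_rel = (AUC_test/D_test) / (AUC_ref/D_ref)
      = (3862/800) / (1296/400)
      = 4.8275 / 3.24 = 1.4900 = 149.00%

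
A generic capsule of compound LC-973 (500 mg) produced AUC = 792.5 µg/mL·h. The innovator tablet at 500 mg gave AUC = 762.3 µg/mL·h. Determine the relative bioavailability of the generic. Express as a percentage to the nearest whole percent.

F_rel = 104%

F_rel = (AUC_test/D_test) / (AUC_ref/D_ref)
      = (792.5/500) / (762.3/500)
      = 1.585 / 1.5246 = 1.0396 = 103.96%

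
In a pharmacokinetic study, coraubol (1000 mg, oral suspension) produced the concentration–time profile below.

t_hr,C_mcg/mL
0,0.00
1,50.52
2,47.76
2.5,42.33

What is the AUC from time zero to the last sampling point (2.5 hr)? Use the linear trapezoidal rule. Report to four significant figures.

AUC = 96.92 mcg/mL·hr

Trapezoidal AUC_0→2.5:
  [0→1]: (0.00+50.52)/2 × 1 = 25.26
  [1→2]: (50.52+47.76)/2 × 1 = 49.14
  [2→2.5]: (47.76+42.33)/2 × 0.5 = 22.5225
  Sum = 96.9225 mcg/mL·hr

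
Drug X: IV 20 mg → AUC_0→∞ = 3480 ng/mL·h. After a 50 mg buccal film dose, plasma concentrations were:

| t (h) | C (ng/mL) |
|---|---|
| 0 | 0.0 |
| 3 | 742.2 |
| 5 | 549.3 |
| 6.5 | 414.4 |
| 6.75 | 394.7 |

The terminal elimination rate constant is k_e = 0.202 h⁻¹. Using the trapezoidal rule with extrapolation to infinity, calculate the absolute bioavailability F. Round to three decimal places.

Trapezoidal AUC_0→6.75 (buccal film):
  [0→3]: (0.0+742.2)/2 × 3 = 1113.3
  [3→5]: (742.2+549.3)/2 × 2 = 1291.5
  [5→6.5]: (549.3+414.4)/2 × 1.5 = 722.775
  [6.5→6.75]: (414.4+394.7)/2 × 0.25 = 101.1375
  Sum = 3228.7125 ng/mL·h
Tail: C_last/k_e = 394.7/0.202 = 1953.960
AUC_0→∞ (buccal film) = 3228.7125 + 1953.960 = 5182.6725 ng/mL·h
F = (AUC_ev/D_ev)/(AUC_iv/D_iv) = (5182.6725/50)/(3480/20) = 103.65345/174 = 0.5957

F = 0.596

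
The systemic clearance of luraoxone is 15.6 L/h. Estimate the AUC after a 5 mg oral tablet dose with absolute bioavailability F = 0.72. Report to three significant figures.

AUC = 0.231 mg/L·h

AUC_0→∞ = F × Dose / CL
        = 0.72 × 5 / 15.6 = 0.230769 mg/L·h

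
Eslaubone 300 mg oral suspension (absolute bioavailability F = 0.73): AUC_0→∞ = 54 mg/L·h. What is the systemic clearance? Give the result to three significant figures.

CL = 4.06 L/h

CL = F × Dose / AUC_0→∞
   = 0.73 × 300 / 54 = 4.05556 L/h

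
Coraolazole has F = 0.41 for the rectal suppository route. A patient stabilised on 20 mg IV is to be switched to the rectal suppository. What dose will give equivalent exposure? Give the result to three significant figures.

D_rectal = 48.8 mg

For equal systemic exposure: F × D_ev = D_iv
D_ev = D_iv / F = 20 / 0.41 = 48.7805 mg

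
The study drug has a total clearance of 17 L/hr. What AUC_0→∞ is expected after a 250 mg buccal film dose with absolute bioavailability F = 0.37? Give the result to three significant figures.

AUC = 5.44 mg/L·hr

AUC_0→∞ = F × Dose / CL
        = 0.37 × 250 / 17 = 5.44118 mg/L·hr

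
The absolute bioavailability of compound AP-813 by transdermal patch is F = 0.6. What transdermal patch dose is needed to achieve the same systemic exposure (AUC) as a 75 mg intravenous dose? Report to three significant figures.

For equal systemic exposure: F × D_ev = D_iv
D_ev = D_iv / F = 75 / 0.6 = 125 mg

D_transdermal = 125 mg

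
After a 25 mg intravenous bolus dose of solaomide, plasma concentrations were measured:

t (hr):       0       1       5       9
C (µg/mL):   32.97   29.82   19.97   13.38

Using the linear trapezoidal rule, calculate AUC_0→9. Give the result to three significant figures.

AUC = 198 µg/mL·hr

Trapezoidal AUC_0→9:
  [0→1]: (32.97+29.82)/2 × 1 = 31.395
  [1→5]: (29.82+19.97)/2 × 4 = 99.58
  [5→9]: (19.97+13.38)/2 × 4 = 66.7
  Sum = 197.675 µg/mL·hr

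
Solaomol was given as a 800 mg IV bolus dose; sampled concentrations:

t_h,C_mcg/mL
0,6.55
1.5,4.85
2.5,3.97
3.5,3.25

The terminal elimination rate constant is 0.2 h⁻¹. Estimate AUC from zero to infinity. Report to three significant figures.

AUC = 32.8 mcg/mL·h

Trapezoidal AUC_0→3.5:
  [0→1.5]: (6.55+4.85)/2 × 1.5 = 8.55
  [1.5→2.5]: (4.85+3.97)/2 × 1 = 4.41
  [2.5→3.5]: (3.97+3.25)/2 × 1 = 3.61
  Sum = 16.57 mcg/mL·h
Extrapolated tail: C_last / k_e = 3.25 / 0.2 = 16.250
AUC_0→∞ = 16.57 + 16.250 = 32.82 mcg/mL·h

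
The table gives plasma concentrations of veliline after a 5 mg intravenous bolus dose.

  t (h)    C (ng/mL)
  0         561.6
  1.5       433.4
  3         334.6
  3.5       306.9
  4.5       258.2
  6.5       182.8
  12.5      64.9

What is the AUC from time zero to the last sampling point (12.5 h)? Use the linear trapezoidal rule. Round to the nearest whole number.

AUC = 2949 ng/mL·h

Trapezoidal AUC_0→12.5:
  [0→1.5]: (561.6+433.4)/2 × 1.5 = 746.25
  [1.5→3]: (433.4+334.6)/2 × 1.5 = 576.0
  [3→3.5]: (334.6+306.9)/2 × 0.5 = 160.375
  [3.5→4.5]: (306.9+258.2)/2 × 1 = 282.55
  [4.5→6.5]: (258.2+182.8)/2 × 2 = 441.0
  [6.5→12.5]: (182.8+64.9)/2 × 6 = 743.1
  Sum = 2949.275 ng/mL·h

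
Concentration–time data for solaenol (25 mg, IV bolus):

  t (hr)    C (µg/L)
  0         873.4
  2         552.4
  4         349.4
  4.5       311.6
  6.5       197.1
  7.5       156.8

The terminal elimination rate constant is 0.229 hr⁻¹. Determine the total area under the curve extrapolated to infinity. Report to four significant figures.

AUC = 3863 µg/L·hr

Trapezoidal AUC_0→7.5:
  [0→2]: (873.4+552.4)/2 × 2 = 1425.8
  [2→4]: (552.4+349.4)/2 × 2 = 901.8
  [4→4.5]: (349.4+311.6)/2 × 0.5 = 165.25
  [4.5→6.5]: (311.6+197.1)/2 × 2 = 508.7
  [6.5→7.5]: (197.1+156.8)/2 × 1 = 176.95
  Sum = 3178.5 µg/L·hr
Extrapolated tail: C_last / k_e = 156.8 / 0.229 = 684.716
AUC_0→∞ = 3178.5 + 684.716 = 3863.216 µg/L·hr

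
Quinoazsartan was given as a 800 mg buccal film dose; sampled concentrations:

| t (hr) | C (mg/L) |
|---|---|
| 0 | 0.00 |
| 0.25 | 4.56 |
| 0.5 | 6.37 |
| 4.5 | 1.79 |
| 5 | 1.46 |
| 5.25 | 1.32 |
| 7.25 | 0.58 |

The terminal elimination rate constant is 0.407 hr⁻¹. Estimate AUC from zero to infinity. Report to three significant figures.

Trapezoidal AUC_0→7.25:
  [0→0.25]: (0.00+4.56)/2 × 0.25 = 0.57
  [0.25→0.5]: (4.56+6.37)/2 × 0.25 = 1.36625
  [0.5→4.5]: (6.37+1.79)/2 × 4 = 16.32
  [4.5→5]: (1.79+1.46)/2 × 0.5 = 0.8125
  [5→5.25]: (1.46+1.32)/2 × 0.25 = 0.3475
  [5.25→7.25]: (1.32+0.58)/2 × 2 = 1.9
  Sum = 21.31625 mg/L·hr
Extrapolated tail: C_last / k_e = 0.58 / 0.407 = 1.425
AUC_0→∞ = 21.31625 + 1.425 = 22.74125 mg/L·hr

AUC = 22.7 mg/L·hr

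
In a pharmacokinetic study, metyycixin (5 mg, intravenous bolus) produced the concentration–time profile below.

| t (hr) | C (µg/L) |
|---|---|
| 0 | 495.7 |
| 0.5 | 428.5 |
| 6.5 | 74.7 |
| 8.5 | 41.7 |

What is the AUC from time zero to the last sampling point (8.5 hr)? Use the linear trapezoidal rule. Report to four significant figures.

AUC = 1857 µg/L·hr

Trapezoidal AUC_0→8.5:
  [0→0.5]: (495.7+428.5)/2 × 0.5 = 231.05
  [0.5→6.5]: (428.5+74.7)/2 × 6 = 1509.6
  [6.5→8.5]: (74.7+41.7)/2 × 2 = 116.4
  Sum = 1857.05 µg/L·hr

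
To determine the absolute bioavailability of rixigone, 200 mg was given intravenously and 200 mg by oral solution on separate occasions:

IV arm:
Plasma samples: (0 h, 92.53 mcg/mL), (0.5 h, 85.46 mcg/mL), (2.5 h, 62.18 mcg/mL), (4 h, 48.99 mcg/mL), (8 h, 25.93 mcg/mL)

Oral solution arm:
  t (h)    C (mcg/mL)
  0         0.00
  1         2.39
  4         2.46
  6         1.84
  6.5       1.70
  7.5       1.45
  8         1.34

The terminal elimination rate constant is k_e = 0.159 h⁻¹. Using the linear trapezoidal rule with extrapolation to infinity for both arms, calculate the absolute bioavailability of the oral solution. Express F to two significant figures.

Trapezoidal AUC_0→8 (IV):
  [0→0.5]: (92.53+85.46)/2 × 0.5 = 44.4975
  [0.5→2.5]: (85.46+62.18)/2 × 2 = 147.64
  [2.5→4]: (62.18+48.99)/2 × 1.5 = 83.3775
  [4→8]: (48.99+25.93)/2 × 4 = 149.84
  Sum = 425.355 mcg/mL·h
IV tail: 25.93/0.159 = 163.082; AUC_iv,0→∞ = 425.355 + 163.082 = 588.437 mcg/mL·h
Trapezoidal AUC_0→8 (oral solution):
  [0→1]: (0.00+2.39)/2 × 1 = 1.195
  [1→4]: (2.39+2.46)/2 × 3 = 7.275
  [4→6]: (2.46+1.84)/2 × 2 = 4.3
  [6→6.5]: (1.84+1.70)/2 × 0.5 = 0.885
  [6.5→7.5]: (1.70+1.45)/2 × 1 = 1.575
  [7.5→8]: (1.45+1.34)/2 × 0.5 = 0.6975
  Sum = 15.9275 mcg/mL·h
oral solution tail: 1.34/0.159 = 8.428; AUC_ev,0→∞ = 15.9275 + 8.428 = 24.3555 mcg/mL·h
F = (AUC_ev/D_ev)/(AUC_iv/D_iv) = (24.3555/200)/(588.437/200) = 0.1217775/2.942185 = 0.0414

F = 0.041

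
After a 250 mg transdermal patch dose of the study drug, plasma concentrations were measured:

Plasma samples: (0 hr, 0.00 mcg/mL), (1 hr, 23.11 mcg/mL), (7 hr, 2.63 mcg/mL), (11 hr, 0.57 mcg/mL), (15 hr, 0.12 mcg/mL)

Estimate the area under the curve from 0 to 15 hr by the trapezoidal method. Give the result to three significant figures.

Trapezoidal AUC_0→15:
  [0→1]: (0.00+23.11)/2 × 1 = 11.555
  [1→7]: (23.11+2.63)/2 × 6 = 77.22
  [7→11]: (2.63+0.57)/2 × 4 = 6.4
  [11→15]: (0.57+0.12)/2 × 4 = 1.38
  Sum = 96.555 mcg/mL·hr

AUC = 96.6 mcg/mL·hr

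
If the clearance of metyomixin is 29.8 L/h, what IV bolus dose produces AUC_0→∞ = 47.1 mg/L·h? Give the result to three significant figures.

Dose_iv = CL × AUC_0→∞
     = 29.8 × 47.1 = 1403.58 mg

Dose = 1400 mg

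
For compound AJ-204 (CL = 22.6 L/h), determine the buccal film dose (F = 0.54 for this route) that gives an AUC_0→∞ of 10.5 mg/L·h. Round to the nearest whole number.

Dose = CL × AUC_0→∞ / F
     = 22.6 × 10.5 / 0.54 = 439.444 mg

Dose = 439 mg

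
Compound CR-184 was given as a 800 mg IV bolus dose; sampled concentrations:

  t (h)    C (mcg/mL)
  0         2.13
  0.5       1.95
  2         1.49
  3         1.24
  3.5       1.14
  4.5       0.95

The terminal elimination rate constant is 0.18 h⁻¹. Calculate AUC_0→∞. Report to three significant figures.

Trapezoidal AUC_0→4.5:
  [0→0.5]: (2.13+1.95)/2 × 0.5 = 1.02
  [0.5→2]: (1.95+1.49)/2 × 1.5 = 2.58
  [2→3]: (1.49+1.24)/2 × 1 = 1.365
  [3→3.5]: (1.24+1.14)/2 × 0.5 = 0.595
  [3.5→4.5]: (1.14+0.95)/2 × 1 = 1.045
  Sum = 6.605 mcg/mL·h
Extrapolated tail: C_last / k_e = 0.95 / 0.18 = 5.278
AUC_0→∞ = 6.605 + 5.278 = 11.883 mcg/mL·h

AUC = 11.9 mcg/mL·h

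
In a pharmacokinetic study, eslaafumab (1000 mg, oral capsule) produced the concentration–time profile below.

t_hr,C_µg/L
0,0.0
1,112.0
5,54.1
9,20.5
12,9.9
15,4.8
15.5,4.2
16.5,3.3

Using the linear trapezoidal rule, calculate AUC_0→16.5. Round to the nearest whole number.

AUC = 611 µg/L·hr

Trapezoidal AUC_0→16.5:
  [0→1]: (0.0+112.0)/2 × 1 = 56.0
  [1→5]: (112.0+54.1)/2 × 4 = 332.2
  [5→9]: (54.1+20.5)/2 × 4 = 149.2
  [9→12]: (20.5+9.9)/2 × 3 = 45.6
  [12→15]: (9.9+4.8)/2 × 3 = 22.05
  [15→15.5]: (4.8+4.2)/2 × 0.5 = 2.25
  [15.5→16.5]: (4.2+3.3)/2 × 1 = 3.75
  Sum = 611.05 µg/L·hr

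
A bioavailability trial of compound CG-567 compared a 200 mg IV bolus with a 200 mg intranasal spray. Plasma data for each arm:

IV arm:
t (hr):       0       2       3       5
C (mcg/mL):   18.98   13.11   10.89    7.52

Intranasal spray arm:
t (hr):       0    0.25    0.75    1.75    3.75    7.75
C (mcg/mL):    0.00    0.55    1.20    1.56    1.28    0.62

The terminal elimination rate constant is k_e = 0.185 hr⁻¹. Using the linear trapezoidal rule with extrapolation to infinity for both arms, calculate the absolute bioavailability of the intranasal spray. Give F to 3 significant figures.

Trapezoidal AUC_0→5 (IV):
  [0→2]: (18.98+13.11)/2 × 2 = 32.09
  [2→3]: (13.11+10.89)/2 × 1 = 12.0
  [3→5]: (10.89+7.52)/2 × 2 = 18.41
  Sum = 62.5 mcg/mL·hr
IV tail: 7.52/0.185 = 40.649; AUC_iv,0→∞ = 62.5 + 40.649 = 103.149 mcg/mL·hr
Trapezoidal AUC_0→7.75 (intranasal spray):
  [0→0.25]: (0.00+0.55)/2 × 0.25 = 0.06875
  [0.25→0.75]: (0.55+1.20)/2 × 0.5 = 0.4375
  [0.75→1.75]: (1.20+1.56)/2 × 1 = 1.38
  [1.75→3.75]: (1.56+1.28)/2 × 2 = 2.84
  [3.75→7.75]: (1.28+0.62)/2 × 4 = 3.8
  Sum = 8.52625 mcg/mL·hr
intranasal spray tail: 0.62/0.185 = 3.351; AUC_ev,0→∞ = 8.52625 + 3.351 = 11.87725 mcg/mL·hr
F = (AUC_ev/D_ev)/(AUC_iv/D_iv) = (11.87725/200)/(103.149/200) = 0.05938625/0.515745 = 0.1151

F = 0.115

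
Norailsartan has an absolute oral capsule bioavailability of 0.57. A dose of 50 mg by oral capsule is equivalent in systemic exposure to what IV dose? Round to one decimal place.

Systemic exposure from an extravascular dose = F × D_ev, so the equivalent IV dose is F × D_ev.
D_iv = F × D_ev = 0.57 × 50 = 28.5 mg

D_iv = 28.5 mg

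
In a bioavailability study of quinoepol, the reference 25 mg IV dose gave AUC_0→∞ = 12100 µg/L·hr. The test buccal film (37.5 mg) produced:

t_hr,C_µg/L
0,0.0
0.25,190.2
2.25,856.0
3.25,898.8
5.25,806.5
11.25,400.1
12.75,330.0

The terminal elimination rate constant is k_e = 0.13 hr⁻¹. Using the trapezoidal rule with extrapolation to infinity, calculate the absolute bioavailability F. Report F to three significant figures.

Trapezoidal AUC_0→12.75 (buccal film):
  [0→0.25]: (0.0+190.2)/2 × 0.25 = 23.775
  [0.25→2.25]: (190.2+856.0)/2 × 2 = 1046.2
  [2.25→3.25]: (856.0+898.8)/2 × 1 = 877.4
  [3.25→5.25]: (898.8+806.5)/2 × 2 = 1705.3
  [5.25→11.25]: (806.5+400.1)/2 × 6 = 3619.8
  [11.25→12.75]: (400.1+330.0)/2 × 1.5 = 547.575
  Sum = 7820.05 µg/L·hr
Tail: C_last/k_e = 330.0/0.13 = 2538.462
AUC_0→∞ (buccal film) = 7820.05 + 2538.462 = 10358.512 µg/L·hr
F = (AUC_ev/D_ev)/(AUC_iv/D_iv) = (10358.512/37.5)/(12100/25) = 276.227/484 = 0.5707

F = 0.571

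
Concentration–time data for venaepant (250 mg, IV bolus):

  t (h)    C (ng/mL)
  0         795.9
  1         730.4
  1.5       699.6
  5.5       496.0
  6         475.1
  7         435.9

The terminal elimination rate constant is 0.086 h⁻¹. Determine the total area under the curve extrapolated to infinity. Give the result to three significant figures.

Trapezoidal AUC_0→7:
  [0→1]: (795.9+730.4)/2 × 1 = 763.15
  [1→1.5]: (730.4+699.6)/2 × 0.5 = 357.5
  [1.5→5.5]: (699.6+496.0)/2 × 4 = 2391.2
  [5.5→6]: (496.0+475.1)/2 × 0.5 = 242.775
  [6→7]: (475.1+435.9)/2 × 1 = 455.5
  Sum = 4210.125 ng/mL·h
Extrapolated tail: C_last / k_e = 435.9 / 0.086 = 5068.605
AUC_0→∞ = 4210.125 + 5068.605 = 9278.73 ng/mL·h

AUC = 9280 ng/mL·h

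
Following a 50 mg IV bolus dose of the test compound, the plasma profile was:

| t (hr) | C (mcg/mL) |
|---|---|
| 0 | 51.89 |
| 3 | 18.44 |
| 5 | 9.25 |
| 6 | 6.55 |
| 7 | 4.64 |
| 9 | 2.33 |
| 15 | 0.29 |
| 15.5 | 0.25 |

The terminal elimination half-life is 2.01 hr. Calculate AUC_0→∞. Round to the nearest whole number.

AUC = 162 mcg/mL·hr

Trapezoidal AUC_0→15.5:
  [0→3]: (51.89+18.44)/2 × 3 = 105.495
  [3→5]: (18.44+9.25)/2 × 2 = 27.69
  [5→6]: (9.25+6.55)/2 × 1 = 7.9
  [6→7]: (6.55+4.64)/2 × 1 = 5.595
  [7→9]: (4.64+2.33)/2 × 2 = 6.97
  [9→15]: (2.33+0.29)/2 × 6 = 7.86
  [15→15.5]: (0.29+0.25)/2 × 0.5 = 0.135
  Sum = 161.645 mcg/mL·hr
k_e = ln2 / t½ = 0.693147 / 2.01 = 0.3448 hr^-1
Extrapolated tail: C_last / k_e = 0.25 / 0.3448 = 0.725
AUC_0→∞ = 161.645 + 0.725 = 162.37 mcg/mL·hr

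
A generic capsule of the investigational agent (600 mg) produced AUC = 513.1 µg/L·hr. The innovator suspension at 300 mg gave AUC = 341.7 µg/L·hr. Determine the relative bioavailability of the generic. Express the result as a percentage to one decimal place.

F_rel = (AUC_test/D_test) / (AUC_ref/D_ref)
      = (513.1/600) / (341.7/300)
      = 0.855167 / 1.139 = 0.7508 = 75.08%

F_rel = 75.1%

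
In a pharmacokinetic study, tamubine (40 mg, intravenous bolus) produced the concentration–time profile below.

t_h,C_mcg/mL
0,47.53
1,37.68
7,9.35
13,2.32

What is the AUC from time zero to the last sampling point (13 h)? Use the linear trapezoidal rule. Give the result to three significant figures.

Trapezoidal AUC_0→13:
  [0→1]: (47.53+37.68)/2 × 1 = 42.605
  [1→7]: (37.68+9.35)/2 × 6 = 141.09
  [7→13]: (9.35+2.32)/2 × 6 = 35.01
  Sum = 218.705 mcg/mL·h

AUC = 219 mcg/mL·h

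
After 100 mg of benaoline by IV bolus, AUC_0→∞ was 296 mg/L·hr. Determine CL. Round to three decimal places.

CL = 0.338 L/hr

CL = Dose_iv / AUC_0→∞
   = 100 / 296 = 0.337838 L/hr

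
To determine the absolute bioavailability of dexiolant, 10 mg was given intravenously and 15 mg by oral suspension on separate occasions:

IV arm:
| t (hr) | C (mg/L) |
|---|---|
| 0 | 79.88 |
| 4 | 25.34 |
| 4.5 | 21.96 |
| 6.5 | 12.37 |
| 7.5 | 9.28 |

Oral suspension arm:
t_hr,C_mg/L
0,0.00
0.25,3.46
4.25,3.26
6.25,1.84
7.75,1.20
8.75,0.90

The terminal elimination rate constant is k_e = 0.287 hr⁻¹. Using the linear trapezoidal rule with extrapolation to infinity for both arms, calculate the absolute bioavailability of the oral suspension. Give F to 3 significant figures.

F = 0.0566

Trapezoidal AUC_0→7.5 (IV):
  [0→4]: (79.88+25.34)/2 × 4 = 210.44
  [4→4.5]: (25.34+21.96)/2 × 0.5 = 11.825
  [4.5→6.5]: (21.96+12.37)/2 × 2 = 34.33
  [6.5→7.5]: (12.37+9.28)/2 × 1 = 10.825
  Sum = 267.42 mg/L·hr
IV tail: 9.28/0.287 = 32.334; AUC_iv,0→∞ = 267.42 + 32.334 = 299.754 mg/L·hr
Trapezoidal AUC_0→8.75 (oral suspension):
  [0→0.25]: (0.00+3.46)/2 × 0.25 = 0.4325
  [0.25→4.25]: (3.46+3.26)/2 × 4 = 13.44
  [4.25→6.25]: (3.26+1.84)/2 × 2 = 5.1
  [6.25→7.75]: (1.84+1.20)/2 × 1.5 = 2.28
  [7.75→8.75]: (1.20+0.90)/2 × 1 = 1.05
  Sum = 22.3025 mg/L·hr
oral suspension tail: 0.90/0.287 = 3.136; AUC_ev,0→∞ = 22.3025 + 3.136 = 25.4385 mg/L·hr
F = (AUC_ev/D_ev)/(AUC_iv/D_iv) = (25.4385/15)/(299.754/10) = 1.6959/29.9754 = 0.0566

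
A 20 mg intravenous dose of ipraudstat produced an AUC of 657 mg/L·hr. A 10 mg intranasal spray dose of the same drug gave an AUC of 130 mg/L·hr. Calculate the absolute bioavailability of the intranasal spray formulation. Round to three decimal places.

F = 0.396

F = (AUC_ev / D_ev) / (AUC_iv / D_iv)
  = (130/10) / (657/20)
  = 13 / 32.85 = 0.3957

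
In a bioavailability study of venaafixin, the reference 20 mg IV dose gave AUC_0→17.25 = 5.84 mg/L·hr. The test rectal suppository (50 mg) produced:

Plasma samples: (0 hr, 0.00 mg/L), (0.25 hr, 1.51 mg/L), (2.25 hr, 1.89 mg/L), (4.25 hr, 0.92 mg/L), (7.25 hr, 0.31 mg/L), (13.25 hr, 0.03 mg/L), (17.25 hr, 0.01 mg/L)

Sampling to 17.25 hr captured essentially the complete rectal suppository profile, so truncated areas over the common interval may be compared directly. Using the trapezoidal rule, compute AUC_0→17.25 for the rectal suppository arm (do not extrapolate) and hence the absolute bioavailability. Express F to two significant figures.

Trapezoidal AUC_0→17.25 (rectal suppository):
  [0→0.25]: (0.00+1.51)/2 × 0.25 = 0.18875
  [0.25→2.25]: (1.51+1.89)/2 × 2 = 3.4
  [2.25→4.25]: (1.89+0.92)/2 × 2 = 2.81
  [4.25→7.25]: (0.92+0.31)/2 × 3 = 1.845
  [7.25→13.25]: (0.31+0.03)/2 × 6 = 1.02
  [13.25→17.25]: (0.03+0.01)/2 × 4 = 0.08
  Sum = 9.34375 mg/L·hr
F = (AUC_ev/D_ev)/(AUC_iv/D_iv) = (9.34375/50)/(5.84/20) = 0.186875/0.292 = 0.6400

F = 0.64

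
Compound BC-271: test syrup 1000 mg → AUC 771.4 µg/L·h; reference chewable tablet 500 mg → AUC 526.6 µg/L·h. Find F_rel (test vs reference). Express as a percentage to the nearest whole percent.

F_rel = 73%

F_rel = (AUC_test/D_test) / (AUC_ref/D_ref)
      = (771.4/1000) / (526.6/500)
      = 0.7714 / 1.0532 = 0.7324 = 73.24%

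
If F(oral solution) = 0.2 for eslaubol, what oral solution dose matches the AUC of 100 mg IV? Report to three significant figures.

For equal systemic exposure: F × D_ev = D_iv
D_ev = D_iv / F = 100 / 0.2 = 500 mg

D_oral = 500 mg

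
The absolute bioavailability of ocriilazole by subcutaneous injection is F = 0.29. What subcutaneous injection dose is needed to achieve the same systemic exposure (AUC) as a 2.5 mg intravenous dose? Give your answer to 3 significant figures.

For equal systemic exposure: F × D_ev = D_iv
D_ev = D_iv / F = 2.5 / 0.29 = 8.62069 mg

D_subcutaneous = 8.62 mg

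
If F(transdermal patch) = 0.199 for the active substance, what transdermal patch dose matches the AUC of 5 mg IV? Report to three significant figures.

D_transdermal = 25.1 mg

For equal systemic exposure: F × D_ev = D_iv
D_ev = D_iv / F = 5 / 0.199 = 25.1256 mg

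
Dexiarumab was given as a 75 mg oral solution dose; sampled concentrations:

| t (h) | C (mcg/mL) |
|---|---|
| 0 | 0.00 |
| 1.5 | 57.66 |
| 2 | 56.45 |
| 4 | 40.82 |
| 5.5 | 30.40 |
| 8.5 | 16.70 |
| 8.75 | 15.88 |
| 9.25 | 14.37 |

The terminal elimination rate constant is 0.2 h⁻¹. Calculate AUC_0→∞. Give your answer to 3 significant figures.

Trapezoidal AUC_0→9.25:
  [0→1.5]: (0.00+57.66)/2 × 1.5 = 43.245
  [1.5→2]: (57.66+56.45)/2 × 0.5 = 28.5275
  [2→4]: (56.45+40.82)/2 × 2 = 97.27
  [4→5.5]: (40.82+30.40)/2 × 1.5 = 53.415
  [5.5→8.5]: (30.40+16.70)/2 × 3 = 70.65
  [8.5→8.75]: (16.70+15.88)/2 × 0.25 = 4.0725
  [8.75→9.25]: (15.88+14.37)/2 × 0.5 = 7.5625
  Sum = 304.7425 mcg/mL·h
Extrapolated tail: C_last / k_e = 14.37 / 0.2 = 71.850
AUC_0→∞ = 304.7425 + 71.850 = 376.5925 mcg/mL·h

AUC = 377 mcg/mL·h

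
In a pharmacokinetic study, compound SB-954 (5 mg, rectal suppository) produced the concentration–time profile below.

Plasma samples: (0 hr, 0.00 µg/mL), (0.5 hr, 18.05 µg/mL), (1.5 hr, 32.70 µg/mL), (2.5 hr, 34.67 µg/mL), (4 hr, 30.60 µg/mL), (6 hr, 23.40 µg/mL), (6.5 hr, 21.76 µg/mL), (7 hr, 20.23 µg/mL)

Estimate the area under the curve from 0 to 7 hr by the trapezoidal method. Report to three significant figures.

Trapezoidal AUC_0→7:
  [0→0.5]: (0.00+18.05)/2 × 0.5 = 4.5125
  [0.5→1.5]: (18.05+32.70)/2 × 1 = 25.375
  [1.5→2.5]: (32.70+34.67)/2 × 1 = 33.685
  [2.5→4]: (34.67+30.60)/2 × 1.5 = 48.9525
  [4→6]: (30.60+23.40)/2 × 2 = 54.0
  [6→6.5]: (23.40+21.76)/2 × 0.5 = 11.29
  [6.5→7]: (21.76+20.23)/2 × 0.5 = 10.4975
  Sum = 188.3125 µg/mL·hr

AUC = 188 µg/mL·hr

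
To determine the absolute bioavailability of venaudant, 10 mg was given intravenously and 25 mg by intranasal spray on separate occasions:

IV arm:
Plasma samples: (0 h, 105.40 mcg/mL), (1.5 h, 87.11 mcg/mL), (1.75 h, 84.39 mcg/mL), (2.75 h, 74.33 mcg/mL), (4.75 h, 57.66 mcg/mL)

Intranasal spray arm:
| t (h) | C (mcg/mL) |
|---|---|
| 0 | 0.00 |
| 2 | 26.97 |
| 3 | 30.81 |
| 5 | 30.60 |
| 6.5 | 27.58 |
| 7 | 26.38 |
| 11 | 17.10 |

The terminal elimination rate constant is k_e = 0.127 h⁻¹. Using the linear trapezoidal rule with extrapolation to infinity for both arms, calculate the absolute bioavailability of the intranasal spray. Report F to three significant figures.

F = 0.191

Trapezoidal AUC_0→4.75 (IV):
  [0→1.5]: (105.40+87.11)/2 × 1.5 = 144.3825
  [1.5→1.75]: (87.11+84.39)/2 × 0.25 = 21.4375
  [1.75→2.75]: (84.39+74.33)/2 × 1 = 79.36
  [2.75→4.75]: (74.33+57.66)/2 × 2 = 131.99
  Sum = 377.17 mcg/mL·h
IV tail: 57.66/0.127 = 454.016; AUC_iv,0→∞ = 377.17 + 454.016 = 831.186 mcg/mL·h
Trapezoidal AUC_0→11 (intranasal spray):
  [0→2]: (0.00+26.97)/2 × 2 = 26.97
  [2→3]: (26.97+30.81)/2 × 1 = 28.89
  [3→5]: (30.81+30.60)/2 × 2 = 61.41
  [5→6.5]: (30.60+27.58)/2 × 1.5 = 43.635
  [6.5→7]: (27.58+26.38)/2 × 0.5 = 13.49
  [7→11]: (26.38+17.10)/2 × 4 = 86.96
  Sum = 261.355 mcg/mL·h
intranasal spray tail: 17.10/0.127 = 134.646; AUC_ev,0→∞ = 261.355 + 134.646 = 396.001 mcg/mL·h
F = (AUC_ev/D_ev)/(AUC_iv/D_iv) = (396.001/25)/(831.186/10) = 15.84004/83.1186 = 0.1906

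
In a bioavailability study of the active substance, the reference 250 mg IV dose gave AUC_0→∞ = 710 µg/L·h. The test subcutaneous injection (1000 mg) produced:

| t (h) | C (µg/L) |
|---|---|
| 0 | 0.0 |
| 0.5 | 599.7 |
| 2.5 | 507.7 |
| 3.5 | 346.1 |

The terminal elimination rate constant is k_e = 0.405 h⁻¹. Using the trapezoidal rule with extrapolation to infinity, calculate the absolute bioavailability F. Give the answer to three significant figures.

F = 0.894

Trapezoidal AUC_0→3.5 (subcutaneous injection):
  [0→0.5]: (0.0+599.7)/2 × 0.5 = 149.925
  [0.5→2.5]: (599.7+507.7)/2 × 2 = 1107.4
  [2.5→3.5]: (507.7+346.1)/2 × 1 = 426.9
  Sum = 1684.225 µg/L·h
Tail: C_last/k_e = 346.1/0.405 = 854.568
AUC_0→∞ (subcutaneous injection) = 1684.225 + 854.568 = 2538.793 µg/L·h
F = (AUC_ev/D_ev)/(AUC_iv/D_iv) = (2538.793/1000)/(710/250) = 2.538793/2.84 = 0.8939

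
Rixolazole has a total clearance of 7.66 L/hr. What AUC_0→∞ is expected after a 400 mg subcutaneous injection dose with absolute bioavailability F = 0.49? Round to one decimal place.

AUC_0→∞ = F × Dose / CL
        = 0.49 × 400 / 7.66 = 25.5875 mg/L·hr

AUC = 25.6 mg/L·hr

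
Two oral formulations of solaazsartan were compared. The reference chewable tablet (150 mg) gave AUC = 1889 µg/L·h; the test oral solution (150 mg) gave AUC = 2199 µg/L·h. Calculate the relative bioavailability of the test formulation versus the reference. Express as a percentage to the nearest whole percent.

F_rel = 116%

F_rel = (AUC_test/D_test) / (AUC_ref/D_ref)
      = (2199/150) / (1889/150)
      = 14.66 / 12.5933 = 1.1641 = 116.41%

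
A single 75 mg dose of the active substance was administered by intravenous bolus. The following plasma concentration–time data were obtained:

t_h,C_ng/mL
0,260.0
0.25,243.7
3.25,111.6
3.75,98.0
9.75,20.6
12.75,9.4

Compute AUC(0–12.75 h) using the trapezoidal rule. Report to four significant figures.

AUC = 1049 ng/mL·h

Trapezoidal AUC_0→12.75:
  [0→0.25]: (260.0+243.7)/2 × 0.25 = 62.9625
  [0.25→3.25]: (243.7+111.6)/2 × 3 = 532.95
  [3.25→3.75]: (111.6+98.0)/2 × 0.5 = 52.4
  [3.75→9.75]: (98.0+20.6)/2 × 6 = 355.8
  [9.75→12.75]: (20.6+9.4)/2 × 3 = 45.0
  Sum = 1049.1125 ng/mL·h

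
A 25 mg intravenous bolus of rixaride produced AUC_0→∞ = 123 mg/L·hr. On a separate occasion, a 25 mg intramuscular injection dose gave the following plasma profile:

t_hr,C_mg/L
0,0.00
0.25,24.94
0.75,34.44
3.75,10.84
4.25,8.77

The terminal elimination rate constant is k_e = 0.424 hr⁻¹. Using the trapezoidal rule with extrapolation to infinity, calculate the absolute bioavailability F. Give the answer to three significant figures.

Trapezoidal AUC_0→4.25 (intramuscular injection):
  [0→0.25]: (0.00+24.94)/2 × 0.25 = 3.1175
  [0.25→0.75]: (24.94+34.44)/2 × 0.5 = 14.845
  [0.75→3.75]: (34.44+10.84)/2 × 3 = 67.92
  [3.75→4.25]: (10.84+8.77)/2 × 0.5 = 4.9025
  Sum = 90.785 mg/L·hr
Tail: C_last/k_e = 8.77/0.424 = 20.684
AUC_0→∞ (intramuscular injection) = 90.785 + 20.684 = 111.469 mg/L·hr
F = (AUC_ev/D_ev)/(AUC_iv/D_iv) = (111.469/25)/(123/25) = 4.45876/4.92 = 0.9063

F = 0.906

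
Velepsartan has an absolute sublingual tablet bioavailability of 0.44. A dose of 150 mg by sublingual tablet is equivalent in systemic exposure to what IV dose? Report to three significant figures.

D_iv = 66.0 mg

Systemic exposure from an extravascular dose = F × D_ev, so the equivalent IV dose is F × D_ev.
D_iv = F × D_ev = 0.44 × 150 = 66 mg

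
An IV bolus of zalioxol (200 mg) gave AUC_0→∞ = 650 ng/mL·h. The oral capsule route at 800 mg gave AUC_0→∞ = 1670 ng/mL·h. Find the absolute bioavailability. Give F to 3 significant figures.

F = (AUC_ev / D_ev) / (AUC_iv / D_iv)
  = (1670/800) / (650/200)
  = 2.0875 / 3.25 = 0.6423

F = 0.642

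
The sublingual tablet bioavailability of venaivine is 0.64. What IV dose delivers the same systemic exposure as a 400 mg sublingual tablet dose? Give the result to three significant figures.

D_iv = 256 mg

Systemic exposure from an extravascular dose = F × D_ev, so the equivalent IV dose is F × D_ev.
D_iv = F × D_ev = 0.64 × 400 = 256 mg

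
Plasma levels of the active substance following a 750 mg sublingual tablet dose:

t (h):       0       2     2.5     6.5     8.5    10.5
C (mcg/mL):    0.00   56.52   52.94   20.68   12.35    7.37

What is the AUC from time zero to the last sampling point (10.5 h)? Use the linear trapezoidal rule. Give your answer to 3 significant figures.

AUC = 284 mcg/mL·h

Trapezoidal AUC_0→10.5:
  [0→2]: (0.00+56.52)/2 × 2 = 56.52
  [2→2.5]: (56.52+52.94)/2 × 0.5 = 27.365
  [2.5→6.5]: (52.94+20.68)/2 × 4 = 147.24
  [6.5→8.5]: (20.68+12.35)/2 × 2 = 33.03
  [8.5→10.5]: (12.35+7.37)/2 × 2 = 19.72
  Sum = 283.875 mcg/mL·h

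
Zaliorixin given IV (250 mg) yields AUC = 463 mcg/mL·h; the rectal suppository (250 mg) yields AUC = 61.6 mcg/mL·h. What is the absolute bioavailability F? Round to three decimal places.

F = (AUC_ev / D_ev) / (AUC_iv / D_iv)
  = (61.6/250) / (463/250)
  = 0.2464 / 1.852 = 0.1330

F = 0.133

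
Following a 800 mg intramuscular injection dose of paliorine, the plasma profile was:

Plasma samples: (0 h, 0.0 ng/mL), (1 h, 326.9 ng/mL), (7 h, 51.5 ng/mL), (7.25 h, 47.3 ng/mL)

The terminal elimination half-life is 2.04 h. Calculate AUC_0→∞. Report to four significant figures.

Trapezoidal AUC_0→7.25:
  [0→1]: (0.0+326.9)/2 × 1 = 163.45
  [1→7]: (326.9+51.5)/2 × 6 = 1135.2
  [7→7.25]: (51.5+47.3)/2 × 0.25 = 12.35
  Sum = 1311.0 ng/mL·h
k_e = ln2 / t½ = 0.693147 / 2.04 = 0.3398 h^-1
Extrapolated tail: C_last / k_e = 47.3 / 0.3398 = 139.200
AUC_0→∞ = 1311.0 + 139.200 = 1450.2 ng/mL·h

AUC = 1450 ng/mL·h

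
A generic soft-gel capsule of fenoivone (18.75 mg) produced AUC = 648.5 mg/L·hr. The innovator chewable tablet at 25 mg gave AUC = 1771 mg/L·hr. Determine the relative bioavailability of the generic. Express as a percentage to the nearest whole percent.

F_rel = (AUC_test/D_test) / (AUC_ref/D_ref)
      = (648.5/18.75) / (1771/25)
      = 34.5867 / 70.84 = 0.4882 = 48.82%

F_rel = 49%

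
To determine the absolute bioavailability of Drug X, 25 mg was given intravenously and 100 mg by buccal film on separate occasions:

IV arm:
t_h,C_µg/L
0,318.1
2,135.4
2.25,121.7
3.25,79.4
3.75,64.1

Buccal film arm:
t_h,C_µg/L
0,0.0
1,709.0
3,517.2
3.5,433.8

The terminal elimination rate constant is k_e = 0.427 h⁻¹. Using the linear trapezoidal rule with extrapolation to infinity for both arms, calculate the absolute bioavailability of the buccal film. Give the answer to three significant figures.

F = 0.918

Trapezoidal AUC_0→3.75 (IV):
  [0→2]: (318.1+135.4)/2 × 2 = 453.5
  [2→2.25]: (135.4+121.7)/2 × 0.25 = 32.1375
  [2.25→3.25]: (121.7+79.4)/2 × 1 = 100.55
  [3.25→3.75]: (79.4+64.1)/2 × 0.5 = 35.875
  Sum = 622.0625 µg/L·h
IV tail: 64.1/0.427 = 150.117; AUC_iv,0→∞ = 622.0625 + 150.117 = 772.1795 µg/L·h
Trapezoidal AUC_0→3.5 (buccal film):
  [0→1]: (0.0+709.0)/2 × 1 = 354.5
  [1→3]: (709.0+517.2)/2 × 2 = 1226.2
  [3→3.5]: (517.2+433.8)/2 × 0.5 = 237.75
  Sum = 1818.45 µg/L·h
buccal film tail: 433.8/0.427 = 1015.925; AUC_ev,0→∞ = 1818.45 + 1015.925 = 2834.375 µg/L·h
F = (AUC_ev/D_ev)/(AUC_iv/D_iv) = (2834.375/100)/(772.1795/25) = 28.34375/30.88718 = 0.9177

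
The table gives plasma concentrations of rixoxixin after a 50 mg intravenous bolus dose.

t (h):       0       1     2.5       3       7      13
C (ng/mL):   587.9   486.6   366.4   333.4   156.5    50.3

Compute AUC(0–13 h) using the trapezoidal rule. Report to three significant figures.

AUC = 2950 ng/mL·h

Trapezoidal AUC_0→13:
  [0→1]: (587.9+486.6)/2 × 1 = 537.25
  [1→2.5]: (486.6+366.4)/2 × 1.5 = 639.75
  [2.5→3]: (366.4+333.4)/2 × 0.5 = 174.95
  [3→7]: (333.4+156.5)/2 × 4 = 979.8
  [7→13]: (156.5+50.3)/2 × 6 = 620.4
  Sum = 2952.15 ng/mL·h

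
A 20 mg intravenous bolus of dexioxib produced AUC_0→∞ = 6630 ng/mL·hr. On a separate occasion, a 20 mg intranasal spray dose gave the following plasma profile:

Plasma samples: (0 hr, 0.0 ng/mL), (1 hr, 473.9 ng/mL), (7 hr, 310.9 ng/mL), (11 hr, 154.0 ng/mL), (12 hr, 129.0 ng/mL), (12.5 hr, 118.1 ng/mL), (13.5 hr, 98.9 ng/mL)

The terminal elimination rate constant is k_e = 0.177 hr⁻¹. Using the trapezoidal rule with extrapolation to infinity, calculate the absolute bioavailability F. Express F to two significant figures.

F = 0.66

Trapezoidal AUC_0→13.5 (intranasal spray):
  [0→1]: (0.0+473.9)/2 × 1 = 236.95
  [1→7]: (473.9+310.9)/2 × 6 = 2354.4
  [7→11]: (310.9+154.0)/2 × 4 = 929.8
  [11→12]: (154.0+129.0)/2 × 1 = 141.5
  [12→12.5]: (129.0+118.1)/2 × 0.5 = 61.775
  [12.5→13.5]: (118.1+98.9)/2 × 1 = 108.5
  Sum = 3832.925 ng/mL·hr
Tail: C_last/k_e = 98.9/0.177 = 558.757
AUC_0→∞ (intranasal spray) = 3832.925 + 558.757 = 4391.682 ng/mL·hr
F = (AUC_ev/D_ev)/(AUC_iv/D_iv) = (4391.682/20)/(6630/20) = 219.5841/331.5 = 0.6624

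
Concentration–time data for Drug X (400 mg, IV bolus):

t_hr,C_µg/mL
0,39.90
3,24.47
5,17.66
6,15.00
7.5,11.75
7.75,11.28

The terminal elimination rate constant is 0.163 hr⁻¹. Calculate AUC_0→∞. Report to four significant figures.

AUC = 247.2 µg/mL·hr

Trapezoidal AUC_0→7.75:
  [0→3]: (39.90+24.47)/2 × 3 = 96.555
  [3→5]: (24.47+17.66)/2 × 2 = 42.13
  [5→6]: (17.66+15.00)/2 × 1 = 16.33
  [6→7.5]: (15.00+11.75)/2 × 1.5 = 20.0625
  [7.5→7.75]: (11.75+11.28)/2 × 0.25 = 2.87875
  Sum = 177.95625 µg/mL·hr
Extrapolated tail: C_last / k_e = 11.28 / 0.163 = 69.202
AUC_0→∞ = 177.95625 + 69.202 = 247.15825 µg/mL·hr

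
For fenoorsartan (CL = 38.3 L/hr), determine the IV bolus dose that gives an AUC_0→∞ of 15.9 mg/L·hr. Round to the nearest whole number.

Dose = 609 mg

Dose_iv = CL × AUC_0→∞
     = 38.3 × 15.9 = 608.97 mg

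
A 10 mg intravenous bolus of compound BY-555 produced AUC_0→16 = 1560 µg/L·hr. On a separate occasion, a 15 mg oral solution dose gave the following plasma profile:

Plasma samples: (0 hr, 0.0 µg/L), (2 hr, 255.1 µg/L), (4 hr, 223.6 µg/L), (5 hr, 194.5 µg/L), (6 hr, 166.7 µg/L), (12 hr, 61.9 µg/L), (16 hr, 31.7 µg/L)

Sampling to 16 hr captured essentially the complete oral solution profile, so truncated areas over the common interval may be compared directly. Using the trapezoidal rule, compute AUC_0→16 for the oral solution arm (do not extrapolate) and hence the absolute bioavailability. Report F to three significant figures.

F = 0.853

Trapezoidal AUC_0→16 (oral solution):
  [0→2]: (0.0+255.1)/2 × 2 = 255.1
  [2→4]: (255.1+223.6)/2 × 2 = 478.7
  [4→5]: (223.6+194.5)/2 × 1 = 209.05
  [5→6]: (194.5+166.7)/2 × 1 = 180.6
  [6→12]: (166.7+61.9)/2 × 6 = 685.8
  [12→16]: (61.9+31.7)/2 × 4 = 187.2
  Sum = 1996.45 µg/L·hr
F = (AUC_ev/D_ev)/(AUC_iv/D_iv) = (1996.45/15)/(1560/10) = 133.097/156 = 0.8532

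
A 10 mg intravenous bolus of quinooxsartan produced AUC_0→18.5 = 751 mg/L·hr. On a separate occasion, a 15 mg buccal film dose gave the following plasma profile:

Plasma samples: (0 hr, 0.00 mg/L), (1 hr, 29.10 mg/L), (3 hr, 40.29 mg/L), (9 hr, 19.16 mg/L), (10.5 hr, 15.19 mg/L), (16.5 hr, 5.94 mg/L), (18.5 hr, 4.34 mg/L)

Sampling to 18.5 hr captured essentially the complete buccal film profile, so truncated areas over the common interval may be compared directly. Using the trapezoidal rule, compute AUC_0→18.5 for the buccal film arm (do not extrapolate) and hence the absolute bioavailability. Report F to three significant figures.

Trapezoidal AUC_0→18.5 (buccal film):
  [0→1]: (0.00+29.10)/2 × 1 = 14.55
  [1→3]: (29.10+40.29)/2 × 2 = 69.39
  [3→9]: (40.29+19.16)/2 × 6 = 178.35
  [9→10.5]: (19.16+15.19)/2 × 1.5 = 25.7625
  [10.5→16.5]: (15.19+5.94)/2 × 6 = 63.39
  [16.5→18.5]: (5.94+4.34)/2 × 2 = 10.28
  Sum = 361.7225 mg/L·hr
F = (AUC_ev/D_ev)/(AUC_iv/D_iv) = (361.7225/15)/(751/10) = 24.1148/75.1 = 0.3211

F = 0.321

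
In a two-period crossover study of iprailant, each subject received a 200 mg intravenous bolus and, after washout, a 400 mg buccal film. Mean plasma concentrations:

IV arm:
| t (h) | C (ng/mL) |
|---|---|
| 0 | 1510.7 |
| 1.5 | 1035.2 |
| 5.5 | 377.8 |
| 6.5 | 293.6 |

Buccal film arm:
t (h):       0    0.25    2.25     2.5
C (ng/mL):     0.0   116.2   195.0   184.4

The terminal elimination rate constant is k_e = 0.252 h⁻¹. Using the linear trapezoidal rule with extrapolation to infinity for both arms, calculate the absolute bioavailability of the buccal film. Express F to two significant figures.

Trapezoidal AUC_0→6.5 (IV):
  [0→1.5]: (1510.7+1035.2)/2 × 1.5 = 1909.425
  [1.5→5.5]: (1035.2+377.8)/2 × 4 = 2826.0
  [5.5→6.5]: (377.8+293.6)/2 × 1 = 335.7
  Sum = 5071.125 ng/mL·h
IV tail: 293.6/0.252 = 1165.079; AUC_iv,0→∞ = 5071.125 + 1165.079 = 6236.204 ng/mL·h
Trapezoidal AUC_0→2.5 (buccal film):
  [0→0.25]: (0.0+116.2)/2 × 0.25 = 14.525
  [0.25→2.25]: (116.2+195.0)/2 × 2 = 311.2
  [2.25→2.5]: (195.0+184.4)/2 × 0.25 = 47.425
  Sum = 373.15 ng/mL·h
buccal film tail: 184.4/0.252 = 731.746; AUC_ev,0→∞ = 373.15 + 731.746 = 1104.896 ng/mL·h
F = (AUC_ev/D_ev)/(AUC_iv/D_iv) = (1104.896/400)/(6236.204/200) = 2.76224/31.18102 = 0.0886

F = 0.089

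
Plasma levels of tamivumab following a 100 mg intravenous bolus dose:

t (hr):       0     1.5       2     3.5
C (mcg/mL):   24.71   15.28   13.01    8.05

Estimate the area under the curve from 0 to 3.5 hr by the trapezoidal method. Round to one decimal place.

AUC = 52.9 mcg/mL·hr

Trapezoidal AUC_0→3.5:
  [0→1.5]: (24.71+15.28)/2 × 1.5 = 29.9925
  [1.5→2]: (15.28+13.01)/2 × 0.5 = 7.0725
  [2→3.5]: (13.01+8.05)/2 × 1.5 = 15.795
  Sum = 52.86 mcg/mL·hr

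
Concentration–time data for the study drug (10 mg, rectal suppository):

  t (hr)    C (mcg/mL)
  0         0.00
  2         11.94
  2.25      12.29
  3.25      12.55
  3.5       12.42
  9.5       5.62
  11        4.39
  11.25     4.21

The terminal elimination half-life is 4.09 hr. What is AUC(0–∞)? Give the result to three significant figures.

AUC = 118 mcg/mL·hr

Trapezoidal AUC_0→11.25:
  [0→2]: (0.00+11.94)/2 × 2 = 11.94
  [2→2.25]: (11.94+12.29)/2 × 0.25 = 3.02875
  [2.25→3.25]: (12.29+12.55)/2 × 1 = 12.42
  [3.25→3.5]: (12.55+12.42)/2 × 0.25 = 3.12125
  [3.5→9.5]: (12.42+5.62)/2 × 6 = 54.12
  [9.5→11]: (5.62+4.39)/2 × 1.5 = 7.5075
  [11→11.25]: (4.39+4.21)/2 × 0.25 = 1.075
  Sum = 93.2125 mcg/mL·hr
k_e = ln2 / t½ = 0.693147 / 4.09 = 0.1695 hr^-1
Extrapolated tail: C_last / k_e = 4.21 / 0.1695 = 24.838
AUC_0→∞ = 93.2125 + 24.838 = 118.0505 mcg/mL·hr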